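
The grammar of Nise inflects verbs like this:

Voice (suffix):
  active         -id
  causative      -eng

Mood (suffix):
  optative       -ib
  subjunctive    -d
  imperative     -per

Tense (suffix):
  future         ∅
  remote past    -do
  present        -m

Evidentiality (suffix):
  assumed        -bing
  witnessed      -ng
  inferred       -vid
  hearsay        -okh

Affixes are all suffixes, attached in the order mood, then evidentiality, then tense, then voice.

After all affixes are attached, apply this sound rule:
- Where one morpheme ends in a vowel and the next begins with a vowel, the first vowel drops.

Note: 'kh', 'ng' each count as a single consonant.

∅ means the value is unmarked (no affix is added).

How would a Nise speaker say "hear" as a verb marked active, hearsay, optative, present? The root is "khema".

khemibokhmid

Attach mood optative -ib → khemaib.
Attach evidentiality hearsay -okh → khemaibokh.
Attach tense present -m → khemaibokhm.
Attach voice active -id → khemaibokhmid.
Apply vowel deletion: khemaibokhmid → khemibokhmid.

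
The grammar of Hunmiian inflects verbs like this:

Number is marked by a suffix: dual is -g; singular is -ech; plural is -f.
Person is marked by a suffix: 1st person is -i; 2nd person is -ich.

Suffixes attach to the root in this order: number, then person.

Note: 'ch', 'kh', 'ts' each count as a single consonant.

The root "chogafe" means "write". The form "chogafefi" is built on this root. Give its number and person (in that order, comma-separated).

Segment: chogafe-f-i.
number: -f → plural.
person: -i → 1st person.

plural, 1st person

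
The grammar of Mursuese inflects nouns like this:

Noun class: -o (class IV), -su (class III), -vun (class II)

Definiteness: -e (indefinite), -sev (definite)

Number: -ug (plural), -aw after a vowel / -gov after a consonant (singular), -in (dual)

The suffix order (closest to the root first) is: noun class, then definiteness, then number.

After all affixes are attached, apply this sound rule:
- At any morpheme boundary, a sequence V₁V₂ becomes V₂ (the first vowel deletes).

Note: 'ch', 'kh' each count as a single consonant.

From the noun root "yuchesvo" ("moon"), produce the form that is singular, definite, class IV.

yuchesvosevgov

Attach noun class class IV -o → yuchesvoo.
Attach definiteness definite -sev → yuchesvoosev.
Attach number singular -gov (after consonant 'v') → yuchesvoosevgov.
Apply vowel deletion: yuchesvoosevgov → yuchesvosevgov.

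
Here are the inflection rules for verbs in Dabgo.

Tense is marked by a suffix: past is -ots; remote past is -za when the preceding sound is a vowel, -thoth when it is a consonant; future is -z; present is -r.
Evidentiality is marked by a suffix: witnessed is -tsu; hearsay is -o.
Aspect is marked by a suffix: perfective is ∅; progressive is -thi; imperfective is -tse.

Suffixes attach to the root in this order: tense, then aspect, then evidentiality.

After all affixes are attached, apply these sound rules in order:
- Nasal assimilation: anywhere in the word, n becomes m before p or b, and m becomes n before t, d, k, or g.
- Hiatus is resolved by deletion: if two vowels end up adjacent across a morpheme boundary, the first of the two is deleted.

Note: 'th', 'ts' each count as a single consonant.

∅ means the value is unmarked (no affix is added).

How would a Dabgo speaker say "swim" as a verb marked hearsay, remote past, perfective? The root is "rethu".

rethuzo

Attach tense remote past -za (after vowel 'u') → rethuza.
aspect = perfective: zero marking, form stays rethuza.
Attach evidentiality hearsay -o → rethuzao.
Nasal assimilation: no change.
Apply vowel deletion: rethuzao → rethuzo.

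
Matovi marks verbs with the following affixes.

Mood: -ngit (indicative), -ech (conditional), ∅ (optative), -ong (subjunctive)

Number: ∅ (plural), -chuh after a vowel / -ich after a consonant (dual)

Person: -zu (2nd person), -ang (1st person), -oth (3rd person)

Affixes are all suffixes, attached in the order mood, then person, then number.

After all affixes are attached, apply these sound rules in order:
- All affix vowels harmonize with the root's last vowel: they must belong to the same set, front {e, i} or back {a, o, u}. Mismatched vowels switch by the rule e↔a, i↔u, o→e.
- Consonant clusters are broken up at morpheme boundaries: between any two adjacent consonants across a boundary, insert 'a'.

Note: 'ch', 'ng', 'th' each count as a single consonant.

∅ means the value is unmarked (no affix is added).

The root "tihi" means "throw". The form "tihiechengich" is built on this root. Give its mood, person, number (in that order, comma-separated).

conditional, 1st person, dual

Segment: tihi-ech-ang-ich.
mood: -ech → conditional.
person: -ang → 1st person.
number: -chuh/ich → dual.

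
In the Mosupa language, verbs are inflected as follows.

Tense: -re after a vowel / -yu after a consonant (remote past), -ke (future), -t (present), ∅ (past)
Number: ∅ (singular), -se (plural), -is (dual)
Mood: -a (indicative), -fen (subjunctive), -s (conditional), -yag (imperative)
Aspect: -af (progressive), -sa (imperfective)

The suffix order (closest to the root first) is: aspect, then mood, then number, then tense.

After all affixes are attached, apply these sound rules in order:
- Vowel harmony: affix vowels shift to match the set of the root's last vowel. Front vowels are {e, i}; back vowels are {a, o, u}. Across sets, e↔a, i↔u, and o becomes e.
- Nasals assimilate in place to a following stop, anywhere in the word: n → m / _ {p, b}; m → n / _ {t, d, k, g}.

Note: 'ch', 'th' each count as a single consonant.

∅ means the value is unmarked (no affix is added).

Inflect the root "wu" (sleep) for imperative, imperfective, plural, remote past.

Attach aspect imperfective -sa → wusa.
Attach mood imperative -yag → wusayag.
Attach number plural -se → wusayagse.
Attach tense remote past -re (after vowel 'e') → wusayagsere.
Apply vowel harmony: wusayagsere → wusayagsara.
Nasal assimilation: no change.

wusayagsara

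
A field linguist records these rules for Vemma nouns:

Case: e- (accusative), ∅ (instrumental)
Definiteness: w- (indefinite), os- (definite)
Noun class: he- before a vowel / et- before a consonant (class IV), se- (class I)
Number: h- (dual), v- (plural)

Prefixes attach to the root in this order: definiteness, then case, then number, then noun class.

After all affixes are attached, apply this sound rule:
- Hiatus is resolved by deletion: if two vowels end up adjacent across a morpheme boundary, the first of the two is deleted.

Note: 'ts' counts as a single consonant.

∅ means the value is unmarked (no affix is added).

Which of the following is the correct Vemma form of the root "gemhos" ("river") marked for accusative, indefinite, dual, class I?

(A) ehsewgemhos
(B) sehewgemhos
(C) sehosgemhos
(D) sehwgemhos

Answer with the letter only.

Attach definiteness indefinite w- → wgemhos.
Attach case accusative e- → ewgemhos.
Attach number dual h- → hewgemhos.
Attach noun class class I se- → sehewgemhos.
Vowel deletion: no change.
So the correct form is sehewgemhos, option (B).
(A) ehsewgemhos is wrong: it has the affixes in the wrong order.
(C) sehosgemhos is wrong: it uses definite instead of indefinite for definiteness.
(D) sehwgemhos is wrong: it uses instrumental instead of accusative for case.

B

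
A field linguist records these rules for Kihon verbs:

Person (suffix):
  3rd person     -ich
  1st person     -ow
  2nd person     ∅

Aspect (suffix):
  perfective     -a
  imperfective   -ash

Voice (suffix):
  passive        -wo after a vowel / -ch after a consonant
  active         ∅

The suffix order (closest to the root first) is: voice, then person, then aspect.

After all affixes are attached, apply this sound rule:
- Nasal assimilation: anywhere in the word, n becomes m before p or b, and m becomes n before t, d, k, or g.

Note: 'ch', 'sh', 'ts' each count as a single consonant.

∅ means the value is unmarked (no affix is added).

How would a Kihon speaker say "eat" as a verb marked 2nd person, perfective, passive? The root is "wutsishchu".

wutsishchuwoa

Attach voice passive -wo (after vowel 'u') → wutsishchuwo.
person = 2nd person: zero marking, form stays wutsishchuwo.
Attach aspect perfective -a → wutsishchuwoa.
Nasal assimilation: no change.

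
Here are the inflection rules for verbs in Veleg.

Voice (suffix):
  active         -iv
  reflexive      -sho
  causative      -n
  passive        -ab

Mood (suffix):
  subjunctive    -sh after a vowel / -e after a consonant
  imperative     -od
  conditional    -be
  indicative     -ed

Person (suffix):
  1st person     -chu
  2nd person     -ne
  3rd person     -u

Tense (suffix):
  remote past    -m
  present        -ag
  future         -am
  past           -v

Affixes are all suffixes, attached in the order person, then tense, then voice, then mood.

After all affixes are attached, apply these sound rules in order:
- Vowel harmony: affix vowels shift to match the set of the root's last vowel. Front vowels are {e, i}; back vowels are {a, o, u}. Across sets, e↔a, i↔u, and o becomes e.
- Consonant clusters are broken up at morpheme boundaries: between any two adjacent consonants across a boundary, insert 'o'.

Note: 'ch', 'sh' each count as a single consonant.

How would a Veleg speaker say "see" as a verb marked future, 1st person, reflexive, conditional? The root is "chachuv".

chachuvochuamoshoba

Attach person 1st person -chu → chachuvchu.
Attach tense future -am → chachuvchuam.
Attach voice reflexive -sho → chachuvchuamsho.
Attach mood conditional -be → chachuvchuamshobe.
Apply vowel harmony: chachuvchuamshobe → chachuvchuamshoba.
Apply epenthesis: chachuvchuamshoba → chachuvochuamoshoba.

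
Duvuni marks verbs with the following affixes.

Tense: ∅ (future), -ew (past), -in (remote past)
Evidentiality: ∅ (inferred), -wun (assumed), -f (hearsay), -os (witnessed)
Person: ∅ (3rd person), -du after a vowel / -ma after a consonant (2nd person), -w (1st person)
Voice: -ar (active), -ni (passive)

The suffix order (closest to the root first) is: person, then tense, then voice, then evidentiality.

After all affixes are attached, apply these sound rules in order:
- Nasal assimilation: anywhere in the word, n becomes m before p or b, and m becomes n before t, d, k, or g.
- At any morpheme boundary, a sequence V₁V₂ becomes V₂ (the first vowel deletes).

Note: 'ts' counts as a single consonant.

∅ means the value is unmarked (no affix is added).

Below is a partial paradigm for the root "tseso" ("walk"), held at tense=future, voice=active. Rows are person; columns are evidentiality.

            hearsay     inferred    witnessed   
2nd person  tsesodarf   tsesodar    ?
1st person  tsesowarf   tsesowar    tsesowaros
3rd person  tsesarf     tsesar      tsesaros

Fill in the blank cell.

Attach person 2nd person -du (after vowel 'o') → tsesodu.
tense = future: zero marking, form stays tsesodu.
Attach voice active -ar → tsesoduar.
Attach evidentiality witnessed -os → tsesoduaros.
Nasal assimilation: no change.
Apply vowel deletion: tsesoduaros → tsesodaros.

tsesodaros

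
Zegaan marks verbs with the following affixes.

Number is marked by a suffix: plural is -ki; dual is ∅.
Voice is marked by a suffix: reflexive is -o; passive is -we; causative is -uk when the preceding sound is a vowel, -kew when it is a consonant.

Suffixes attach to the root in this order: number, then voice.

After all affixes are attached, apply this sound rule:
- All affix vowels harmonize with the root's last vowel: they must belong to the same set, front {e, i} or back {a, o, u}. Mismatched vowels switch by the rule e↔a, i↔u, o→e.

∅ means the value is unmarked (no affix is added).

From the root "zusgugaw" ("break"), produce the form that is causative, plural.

zusgugawkuuk

Attach number plural -ki → zusgugawki.
Attach voice causative -uk (after vowel 'i') → zusgugawkiuk.
Apply vowel harmony: zusgugawkiuk → zusgugawkuuk.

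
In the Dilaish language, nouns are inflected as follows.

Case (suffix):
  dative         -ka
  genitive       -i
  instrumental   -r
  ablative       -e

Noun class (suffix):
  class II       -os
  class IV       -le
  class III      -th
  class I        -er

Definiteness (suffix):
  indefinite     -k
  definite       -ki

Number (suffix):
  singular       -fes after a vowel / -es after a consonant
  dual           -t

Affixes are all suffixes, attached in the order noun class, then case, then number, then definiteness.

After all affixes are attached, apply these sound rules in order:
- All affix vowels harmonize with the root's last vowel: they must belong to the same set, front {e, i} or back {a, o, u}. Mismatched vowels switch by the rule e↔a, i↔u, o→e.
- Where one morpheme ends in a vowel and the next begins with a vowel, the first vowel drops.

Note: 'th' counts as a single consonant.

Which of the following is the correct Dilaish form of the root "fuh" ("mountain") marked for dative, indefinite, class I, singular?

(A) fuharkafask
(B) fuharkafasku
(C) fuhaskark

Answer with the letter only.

Attach noun class class I -er → fuher.
Attach case dative -ka → fuherka.
Attach number singular -fes (after vowel 'a') → fuherkafes.
Attach definiteness indefinite -k → fuherkafesk.
Apply vowel harmony: fuherkafesk → fuharkafask.
Vowel deletion: no change.
So the correct form is fuharkafask, option (A).
(C) fuhaskark is wrong: it has the affixes in the wrong order.
(B) fuharkafasku is wrong: it uses definite instead of indefinite for definiteness.

A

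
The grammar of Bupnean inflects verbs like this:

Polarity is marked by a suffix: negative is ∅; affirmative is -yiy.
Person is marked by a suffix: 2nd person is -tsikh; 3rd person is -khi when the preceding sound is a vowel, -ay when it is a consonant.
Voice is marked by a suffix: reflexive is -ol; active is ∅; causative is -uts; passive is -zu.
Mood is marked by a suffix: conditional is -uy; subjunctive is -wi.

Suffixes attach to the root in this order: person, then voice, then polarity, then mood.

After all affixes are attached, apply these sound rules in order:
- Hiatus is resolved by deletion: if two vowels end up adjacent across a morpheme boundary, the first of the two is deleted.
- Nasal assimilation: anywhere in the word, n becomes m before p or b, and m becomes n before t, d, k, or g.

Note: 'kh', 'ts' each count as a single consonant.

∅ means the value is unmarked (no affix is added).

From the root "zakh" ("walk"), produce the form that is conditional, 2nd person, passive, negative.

zakhtsikhzuy

Attach person 2nd person -tsikh → zakhtsikh.
Attach voice passive -zu → zakhtsikhzu.
polarity = negative: zero marking, form stays zakhtsikhzu.
Attach mood conditional -uy → zakhtsikhzuuy.
Apply vowel deletion: zakhtsikhzuuy → zakhtsikhzuy.
Nasal assimilation: no change.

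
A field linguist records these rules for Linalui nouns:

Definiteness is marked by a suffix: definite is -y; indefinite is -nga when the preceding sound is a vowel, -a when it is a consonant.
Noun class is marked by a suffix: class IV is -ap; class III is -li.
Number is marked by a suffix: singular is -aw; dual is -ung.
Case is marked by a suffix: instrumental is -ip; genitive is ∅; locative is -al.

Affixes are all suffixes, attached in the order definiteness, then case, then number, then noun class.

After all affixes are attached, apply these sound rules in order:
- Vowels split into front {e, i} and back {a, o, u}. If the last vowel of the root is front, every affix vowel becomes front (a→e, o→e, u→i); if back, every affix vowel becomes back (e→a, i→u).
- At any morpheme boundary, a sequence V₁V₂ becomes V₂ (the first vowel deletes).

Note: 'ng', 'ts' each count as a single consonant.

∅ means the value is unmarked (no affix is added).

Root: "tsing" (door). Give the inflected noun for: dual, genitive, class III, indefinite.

tsingingli

Attach definiteness indefinite -a (after consonant 'ng') → tsinga.
case = genitive: zero marking, form stays tsinga.
Attach number dual -ung → tsingaung.
Attach noun class class III -li → tsingaungli.
Apply vowel harmony: tsingaungli → tsingeingli.
Apply vowel deletion: tsingeingli → tsingingli.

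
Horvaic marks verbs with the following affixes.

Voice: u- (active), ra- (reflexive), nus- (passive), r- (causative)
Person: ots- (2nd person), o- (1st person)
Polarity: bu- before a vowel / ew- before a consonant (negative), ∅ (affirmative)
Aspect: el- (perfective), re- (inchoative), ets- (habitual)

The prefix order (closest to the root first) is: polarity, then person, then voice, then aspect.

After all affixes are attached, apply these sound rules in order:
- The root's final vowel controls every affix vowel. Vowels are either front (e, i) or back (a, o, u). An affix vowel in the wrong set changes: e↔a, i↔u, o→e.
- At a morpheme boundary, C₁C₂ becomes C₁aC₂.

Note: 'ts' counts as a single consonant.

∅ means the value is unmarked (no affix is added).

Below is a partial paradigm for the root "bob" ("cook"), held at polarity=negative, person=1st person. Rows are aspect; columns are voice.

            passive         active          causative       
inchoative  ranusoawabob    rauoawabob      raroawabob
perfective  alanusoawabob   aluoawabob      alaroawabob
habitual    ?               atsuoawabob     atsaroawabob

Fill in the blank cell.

atsanusoawabob

Attach polarity negative ew- (before consonant 'b') → ewbob.
Attach person 1st person o- → oewbob.
Attach voice passive nus- → nusoewbob.
Attach aspect habitual ets- → etsnusoewbob.
Apply vowel harmony: etsnusoewbob → atsnusoawbob.
Apply epenthesis: atsnusoawbob → atsanusoawabob.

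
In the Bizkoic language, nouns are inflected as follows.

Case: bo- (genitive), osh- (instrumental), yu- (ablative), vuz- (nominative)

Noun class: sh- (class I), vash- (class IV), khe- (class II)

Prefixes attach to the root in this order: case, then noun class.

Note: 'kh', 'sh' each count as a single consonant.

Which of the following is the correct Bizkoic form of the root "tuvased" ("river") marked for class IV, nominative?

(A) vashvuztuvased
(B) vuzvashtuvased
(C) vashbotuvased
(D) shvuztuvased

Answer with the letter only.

A

Attach case nominative vuz- → vuztuvased.
Attach noun class class IV vash- → vashvuztuvased.
So the correct form is vashvuztuvased, option (A).
(D) shvuztuvased is wrong: it uses class I instead of class IV for noun class.
(B) vuzvashtuvased is wrong: it has the affixes in the wrong order.
(C) vashbotuvased is wrong: it uses genitive instead of nominative for case.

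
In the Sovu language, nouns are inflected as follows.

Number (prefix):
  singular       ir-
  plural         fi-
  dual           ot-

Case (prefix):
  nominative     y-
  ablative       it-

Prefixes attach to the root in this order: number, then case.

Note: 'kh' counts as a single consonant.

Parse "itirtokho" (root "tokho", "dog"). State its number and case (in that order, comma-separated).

singular, ablative

Segment: it-ir-tokho.
number: ir- → singular.
case: it- → ablative.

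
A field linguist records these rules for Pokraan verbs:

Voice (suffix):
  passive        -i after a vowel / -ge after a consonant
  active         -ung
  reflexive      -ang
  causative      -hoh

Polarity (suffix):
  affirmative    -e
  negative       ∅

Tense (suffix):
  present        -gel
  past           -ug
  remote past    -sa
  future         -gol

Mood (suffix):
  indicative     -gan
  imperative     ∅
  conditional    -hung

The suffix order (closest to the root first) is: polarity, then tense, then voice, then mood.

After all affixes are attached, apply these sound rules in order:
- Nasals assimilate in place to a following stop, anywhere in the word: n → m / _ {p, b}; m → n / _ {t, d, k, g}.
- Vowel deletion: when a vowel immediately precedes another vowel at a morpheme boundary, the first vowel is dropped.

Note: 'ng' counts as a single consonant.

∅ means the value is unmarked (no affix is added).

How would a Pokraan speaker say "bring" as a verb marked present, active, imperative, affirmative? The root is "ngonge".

ngongegelung

Attach polarity affirmative -e → ngongee.
Attach tense present -gel → ngongeegel.
Attach voice active -ung → ngongeegelung.
mood = imperative: zero marking, form stays ngongeegelung.
Nasal assimilation: no change.
Apply vowel deletion: ngongeegelung → ngongegelung.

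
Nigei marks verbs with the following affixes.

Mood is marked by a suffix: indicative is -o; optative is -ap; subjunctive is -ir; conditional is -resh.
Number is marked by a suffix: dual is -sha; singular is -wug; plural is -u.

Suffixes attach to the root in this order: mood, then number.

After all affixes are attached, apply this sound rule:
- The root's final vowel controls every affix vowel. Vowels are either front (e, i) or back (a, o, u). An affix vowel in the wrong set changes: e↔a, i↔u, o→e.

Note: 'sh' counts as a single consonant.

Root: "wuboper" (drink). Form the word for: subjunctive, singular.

Attach mood subjunctive -ir → wuboperir.
Attach number singular -wug → wuboperirwug.
Apply vowel harmony: wuboperirwug → wuboperirwig.

wuboperirwig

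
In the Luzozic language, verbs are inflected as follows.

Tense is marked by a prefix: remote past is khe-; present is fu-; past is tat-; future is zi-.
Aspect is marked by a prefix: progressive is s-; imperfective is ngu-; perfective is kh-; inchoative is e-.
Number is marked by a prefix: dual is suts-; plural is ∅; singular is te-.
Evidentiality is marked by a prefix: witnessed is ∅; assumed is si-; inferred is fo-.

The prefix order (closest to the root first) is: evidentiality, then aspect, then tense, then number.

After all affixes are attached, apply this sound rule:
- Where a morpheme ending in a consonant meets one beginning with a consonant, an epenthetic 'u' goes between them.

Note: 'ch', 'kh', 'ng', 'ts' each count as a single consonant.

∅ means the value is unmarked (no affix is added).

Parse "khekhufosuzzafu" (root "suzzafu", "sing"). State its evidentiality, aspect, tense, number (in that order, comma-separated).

Segment: khe-kh-fo-suzzafu.
evidentiality: fo- → inferred.
aspect: kh- → perfective.
tense: khe- → remote past.
number: ∅ → plural.

inferred, perfective, remote past, plural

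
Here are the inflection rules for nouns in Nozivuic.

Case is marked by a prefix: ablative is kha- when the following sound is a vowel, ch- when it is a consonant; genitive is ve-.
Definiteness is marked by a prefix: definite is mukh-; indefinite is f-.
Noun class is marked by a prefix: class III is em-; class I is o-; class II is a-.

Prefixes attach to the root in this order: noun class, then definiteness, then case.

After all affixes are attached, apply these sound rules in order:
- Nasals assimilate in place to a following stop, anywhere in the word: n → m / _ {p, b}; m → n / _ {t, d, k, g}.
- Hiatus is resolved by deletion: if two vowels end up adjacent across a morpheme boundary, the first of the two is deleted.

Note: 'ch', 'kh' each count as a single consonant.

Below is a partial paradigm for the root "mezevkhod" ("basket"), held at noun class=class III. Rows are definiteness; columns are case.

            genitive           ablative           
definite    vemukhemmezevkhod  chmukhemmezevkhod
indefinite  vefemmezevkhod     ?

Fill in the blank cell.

chfemmezevkhod

Attach noun class class III em- → emmezevkhod.
Attach definiteness indefinite f- → femmezevkhod.
Attach case ablative ch- (before consonant 'f') → chfemmezevkhod.
Nasal assimilation: no change.
Vowel deletion: no change.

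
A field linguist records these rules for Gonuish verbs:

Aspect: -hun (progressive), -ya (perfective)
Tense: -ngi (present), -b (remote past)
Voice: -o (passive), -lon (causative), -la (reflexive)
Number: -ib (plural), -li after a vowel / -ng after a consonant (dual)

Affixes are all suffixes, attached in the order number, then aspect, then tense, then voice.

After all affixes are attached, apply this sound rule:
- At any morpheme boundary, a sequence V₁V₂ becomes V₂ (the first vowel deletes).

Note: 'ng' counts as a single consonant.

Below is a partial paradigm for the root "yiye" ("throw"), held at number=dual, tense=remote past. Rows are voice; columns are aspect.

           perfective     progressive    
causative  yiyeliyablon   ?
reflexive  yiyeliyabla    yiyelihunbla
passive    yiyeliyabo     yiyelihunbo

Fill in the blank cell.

Attach number dual -li (after vowel 'e') → yiyeli.
Attach aspect progressive -hun → yiyelihun.
Attach tense remote past -b → yiyelihunb.
Attach voice causative -lon → yiyelihunblon.
Vowel deletion: no change.

yiyelihunblon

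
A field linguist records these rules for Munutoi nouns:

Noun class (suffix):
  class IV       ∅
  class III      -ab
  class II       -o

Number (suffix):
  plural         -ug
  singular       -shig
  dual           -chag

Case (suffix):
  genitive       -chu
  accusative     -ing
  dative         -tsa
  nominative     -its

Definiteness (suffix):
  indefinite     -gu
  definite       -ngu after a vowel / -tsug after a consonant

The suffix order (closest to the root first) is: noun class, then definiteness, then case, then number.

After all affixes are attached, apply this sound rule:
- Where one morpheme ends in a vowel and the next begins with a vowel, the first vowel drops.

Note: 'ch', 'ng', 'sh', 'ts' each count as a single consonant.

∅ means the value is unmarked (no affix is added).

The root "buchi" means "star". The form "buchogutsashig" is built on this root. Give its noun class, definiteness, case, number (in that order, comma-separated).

Segment: buchi-o-gu-tsa-shig.
noun class: -o → class II.
definiteness: -gu → indefinite.
case: -tsa → dative.
number: -shig → singular.

class II, indefinite, dative, singular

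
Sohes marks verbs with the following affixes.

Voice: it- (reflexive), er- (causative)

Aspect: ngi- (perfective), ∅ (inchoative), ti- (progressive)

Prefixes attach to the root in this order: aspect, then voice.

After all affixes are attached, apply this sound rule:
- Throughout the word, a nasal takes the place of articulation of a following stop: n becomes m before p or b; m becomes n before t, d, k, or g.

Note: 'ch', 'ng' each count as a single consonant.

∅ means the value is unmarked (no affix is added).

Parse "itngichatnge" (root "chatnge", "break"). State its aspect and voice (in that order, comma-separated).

perfective, reflexive

Segment: it-ngi-chatnge.
aspect: ngi- → perfective.
voice: it- → reflexive.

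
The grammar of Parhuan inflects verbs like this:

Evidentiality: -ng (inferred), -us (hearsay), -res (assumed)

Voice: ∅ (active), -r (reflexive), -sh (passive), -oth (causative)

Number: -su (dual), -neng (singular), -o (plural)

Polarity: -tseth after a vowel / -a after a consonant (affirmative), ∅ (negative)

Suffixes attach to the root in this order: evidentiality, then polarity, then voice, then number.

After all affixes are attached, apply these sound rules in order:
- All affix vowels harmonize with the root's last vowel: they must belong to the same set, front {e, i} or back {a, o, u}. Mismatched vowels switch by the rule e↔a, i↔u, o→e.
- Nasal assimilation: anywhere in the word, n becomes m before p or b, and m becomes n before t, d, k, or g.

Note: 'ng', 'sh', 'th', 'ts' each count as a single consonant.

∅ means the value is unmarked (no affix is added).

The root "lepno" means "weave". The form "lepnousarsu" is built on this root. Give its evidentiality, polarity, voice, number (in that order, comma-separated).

hearsay, affirmative, reflexive, dual

Segment: lepno-us-a-r-su.
evidentiality: -us → hearsay.
polarity: -tseth/a → affirmative.
voice: -r → reflexive.
number: -su → dual.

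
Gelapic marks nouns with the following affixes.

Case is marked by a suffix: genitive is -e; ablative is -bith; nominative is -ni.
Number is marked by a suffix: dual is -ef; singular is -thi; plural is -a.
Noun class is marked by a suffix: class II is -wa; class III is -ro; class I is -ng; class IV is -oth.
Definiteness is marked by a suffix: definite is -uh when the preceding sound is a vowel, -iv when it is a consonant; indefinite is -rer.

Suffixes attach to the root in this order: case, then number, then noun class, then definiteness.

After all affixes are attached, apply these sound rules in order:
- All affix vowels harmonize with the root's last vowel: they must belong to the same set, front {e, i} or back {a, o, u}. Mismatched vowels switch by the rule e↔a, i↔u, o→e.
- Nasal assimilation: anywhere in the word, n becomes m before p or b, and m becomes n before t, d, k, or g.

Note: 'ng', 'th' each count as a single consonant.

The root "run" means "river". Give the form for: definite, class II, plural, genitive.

Attach case genitive -e → rune.
Attach number plural -a → runea.
Attach noun class class II -wa → runeawa.
Attach definiteness definite -uh (after vowel 'a') → runeawauh.
Apply vowel harmony: runeawauh → runaawauh.
Nasal assimilation: no change.

runaawauh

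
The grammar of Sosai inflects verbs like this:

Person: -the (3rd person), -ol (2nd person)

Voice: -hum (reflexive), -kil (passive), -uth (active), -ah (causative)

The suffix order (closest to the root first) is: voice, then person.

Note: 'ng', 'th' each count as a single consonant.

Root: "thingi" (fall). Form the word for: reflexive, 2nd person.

thingihumol

Attach voice reflexive -hum → thingihum.
Attach person 2nd person -ol → thingihumol.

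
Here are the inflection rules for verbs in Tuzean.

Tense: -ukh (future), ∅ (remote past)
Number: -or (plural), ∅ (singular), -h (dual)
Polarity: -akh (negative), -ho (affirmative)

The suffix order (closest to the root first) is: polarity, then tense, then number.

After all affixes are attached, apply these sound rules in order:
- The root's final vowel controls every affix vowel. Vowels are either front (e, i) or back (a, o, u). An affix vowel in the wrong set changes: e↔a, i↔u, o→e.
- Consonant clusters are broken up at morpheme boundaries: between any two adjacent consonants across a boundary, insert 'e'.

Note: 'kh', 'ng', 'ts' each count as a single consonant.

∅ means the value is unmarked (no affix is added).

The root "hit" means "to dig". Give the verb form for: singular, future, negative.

hitekhikh

Attach polarity negative -akh → hitakh.
Attach tense future -ukh → hitakhukh.
number = singular: zero marking, form stays hitakhukh.
Apply vowel harmony: hitakhukh → hitekhikh.
Epenthesis: no change.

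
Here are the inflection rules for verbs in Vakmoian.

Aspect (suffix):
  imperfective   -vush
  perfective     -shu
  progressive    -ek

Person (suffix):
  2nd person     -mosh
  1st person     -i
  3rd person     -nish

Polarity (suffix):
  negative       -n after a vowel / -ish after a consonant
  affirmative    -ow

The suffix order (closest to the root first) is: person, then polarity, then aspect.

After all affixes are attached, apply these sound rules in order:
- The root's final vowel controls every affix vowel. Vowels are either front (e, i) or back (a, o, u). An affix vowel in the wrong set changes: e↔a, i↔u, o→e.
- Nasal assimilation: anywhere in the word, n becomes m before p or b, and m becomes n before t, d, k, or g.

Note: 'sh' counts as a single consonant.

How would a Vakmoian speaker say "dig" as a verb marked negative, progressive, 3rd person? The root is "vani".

Attach person 3rd person -nish → vaninish.
Attach polarity negative -ish (after consonant 'sh') → vaninishish.
Attach aspect progressive -ek → vaninishishek.
Vowel harmony: no change.
Nasal assimilation: no change.

vaninishishek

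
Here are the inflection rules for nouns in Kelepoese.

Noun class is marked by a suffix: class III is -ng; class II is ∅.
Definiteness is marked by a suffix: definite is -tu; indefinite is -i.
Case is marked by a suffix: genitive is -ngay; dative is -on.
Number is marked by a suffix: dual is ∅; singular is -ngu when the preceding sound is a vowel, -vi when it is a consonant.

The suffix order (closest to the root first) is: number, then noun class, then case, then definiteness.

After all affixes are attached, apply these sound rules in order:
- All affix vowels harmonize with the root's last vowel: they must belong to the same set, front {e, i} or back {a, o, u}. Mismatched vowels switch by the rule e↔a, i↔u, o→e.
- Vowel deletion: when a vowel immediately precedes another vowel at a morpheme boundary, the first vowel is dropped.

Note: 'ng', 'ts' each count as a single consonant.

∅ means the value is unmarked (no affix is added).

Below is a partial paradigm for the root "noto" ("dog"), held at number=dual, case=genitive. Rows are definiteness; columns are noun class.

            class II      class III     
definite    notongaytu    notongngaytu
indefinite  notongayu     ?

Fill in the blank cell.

notongngayu

number = dual: zero marking, form stays noto.
Attach noun class class III -ng → notong.
Attach case genitive -ngay → notongngay.
Attach definiteness indefinite -i → notongngayi.
Apply vowel harmony: notongngayi → notongngayu.
Vowel deletion: no change.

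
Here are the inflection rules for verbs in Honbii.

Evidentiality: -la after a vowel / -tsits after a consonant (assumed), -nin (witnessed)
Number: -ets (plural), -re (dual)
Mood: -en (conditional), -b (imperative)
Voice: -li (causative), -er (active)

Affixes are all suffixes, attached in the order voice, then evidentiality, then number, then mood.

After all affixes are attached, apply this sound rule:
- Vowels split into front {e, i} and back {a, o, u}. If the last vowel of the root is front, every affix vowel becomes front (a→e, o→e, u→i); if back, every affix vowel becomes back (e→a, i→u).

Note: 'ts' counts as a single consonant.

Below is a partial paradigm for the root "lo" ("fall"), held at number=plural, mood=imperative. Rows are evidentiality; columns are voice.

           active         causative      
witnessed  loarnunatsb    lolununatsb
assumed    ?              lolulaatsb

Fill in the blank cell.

Attach voice active -er → loer.
Attach evidentiality assumed -tsits (after consonant 'r') → loertsits.
Attach number plural -ets → loertsitsets.
Attach mood imperative -b → loertsitsetsb.
Apply vowel harmony: loertsitsetsb → loartsutsatsb.

loartsutsatsb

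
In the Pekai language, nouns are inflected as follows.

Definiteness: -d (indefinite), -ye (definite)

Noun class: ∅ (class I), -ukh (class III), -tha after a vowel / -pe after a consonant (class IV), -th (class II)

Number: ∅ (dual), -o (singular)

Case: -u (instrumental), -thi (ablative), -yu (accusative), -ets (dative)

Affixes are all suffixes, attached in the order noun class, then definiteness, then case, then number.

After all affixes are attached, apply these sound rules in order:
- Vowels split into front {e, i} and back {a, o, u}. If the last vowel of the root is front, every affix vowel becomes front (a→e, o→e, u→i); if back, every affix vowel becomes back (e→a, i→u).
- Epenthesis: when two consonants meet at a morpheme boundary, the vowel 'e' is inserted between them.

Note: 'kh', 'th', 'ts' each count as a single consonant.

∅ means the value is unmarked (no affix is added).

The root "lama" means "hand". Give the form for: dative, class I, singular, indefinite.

lamadatso

noun class = class I: zero marking, form stays lama.
Attach definiteness indefinite -d → lamad.
Attach case dative -ets → lamadets.
Attach number singular -o → lamadetso.
Apply vowel harmony: lamadetso → lamadatso.
Epenthesis: no change.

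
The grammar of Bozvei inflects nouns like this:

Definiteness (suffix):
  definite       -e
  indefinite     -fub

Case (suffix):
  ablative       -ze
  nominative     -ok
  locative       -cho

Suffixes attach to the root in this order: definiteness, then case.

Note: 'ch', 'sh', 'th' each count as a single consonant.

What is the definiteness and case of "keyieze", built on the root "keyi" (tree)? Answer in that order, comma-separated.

Segment: keyi-e-ze.
definiteness: -e → definite.
case: -ze → ablative.

definite, ablative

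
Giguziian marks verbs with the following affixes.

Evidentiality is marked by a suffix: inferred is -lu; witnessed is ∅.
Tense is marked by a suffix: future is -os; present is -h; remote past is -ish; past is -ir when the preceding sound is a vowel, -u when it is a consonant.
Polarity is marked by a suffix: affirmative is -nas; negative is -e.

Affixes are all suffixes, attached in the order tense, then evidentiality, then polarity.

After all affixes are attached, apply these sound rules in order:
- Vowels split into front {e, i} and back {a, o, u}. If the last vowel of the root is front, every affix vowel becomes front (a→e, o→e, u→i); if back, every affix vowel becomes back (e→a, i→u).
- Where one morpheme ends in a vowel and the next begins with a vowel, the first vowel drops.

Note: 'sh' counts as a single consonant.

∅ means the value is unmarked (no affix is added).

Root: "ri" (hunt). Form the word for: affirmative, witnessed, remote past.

rishnes

Attach tense remote past -ish → riish.
evidentiality = witnessed: zero marking, form stays riish.
Attach polarity affirmative -nas → riishnas.
Apply vowel harmony: riishnas → riishnes.
Apply vowel deletion: riishnes → rishnes.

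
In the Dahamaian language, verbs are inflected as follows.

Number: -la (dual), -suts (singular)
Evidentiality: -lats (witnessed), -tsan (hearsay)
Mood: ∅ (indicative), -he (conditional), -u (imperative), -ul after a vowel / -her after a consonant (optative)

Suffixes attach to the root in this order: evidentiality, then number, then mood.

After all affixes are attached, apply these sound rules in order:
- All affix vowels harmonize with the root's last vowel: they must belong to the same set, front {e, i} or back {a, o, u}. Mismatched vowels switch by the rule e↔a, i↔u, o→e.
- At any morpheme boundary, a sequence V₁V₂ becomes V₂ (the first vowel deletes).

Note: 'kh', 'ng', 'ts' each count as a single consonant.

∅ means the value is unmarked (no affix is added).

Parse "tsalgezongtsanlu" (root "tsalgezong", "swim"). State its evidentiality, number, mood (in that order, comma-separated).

hearsay, dual, imperative

Segment: tsalgezong-tsan-la-u.
evidentiality: -tsan → hearsay.
number: -la → dual.
mood: -u → imperative.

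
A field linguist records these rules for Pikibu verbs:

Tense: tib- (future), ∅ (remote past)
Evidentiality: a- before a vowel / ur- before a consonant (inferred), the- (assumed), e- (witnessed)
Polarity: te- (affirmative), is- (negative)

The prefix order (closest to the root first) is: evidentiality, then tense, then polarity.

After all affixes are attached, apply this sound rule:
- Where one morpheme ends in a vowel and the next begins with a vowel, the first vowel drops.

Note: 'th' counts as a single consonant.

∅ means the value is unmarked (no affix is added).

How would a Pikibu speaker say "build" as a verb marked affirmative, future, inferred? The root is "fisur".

Attach evidentiality inferred ur- (before consonant 'f') → urfisur.
Attach tense future tib- → tiburfisur.
Attach polarity affirmative te- → tetiburfisur.
Vowel deletion: no change.

tetiburfisur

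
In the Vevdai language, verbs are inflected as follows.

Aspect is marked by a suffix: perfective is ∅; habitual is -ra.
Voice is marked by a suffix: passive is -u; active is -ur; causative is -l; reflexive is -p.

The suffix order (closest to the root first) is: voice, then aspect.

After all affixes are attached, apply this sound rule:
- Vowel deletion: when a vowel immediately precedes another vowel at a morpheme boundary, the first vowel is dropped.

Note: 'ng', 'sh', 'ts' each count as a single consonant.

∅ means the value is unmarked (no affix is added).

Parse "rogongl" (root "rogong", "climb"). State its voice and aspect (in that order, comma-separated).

Segment: rogong-l.
voice: -l → causative.
aspect: ∅ → perfective.

causative, perfective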